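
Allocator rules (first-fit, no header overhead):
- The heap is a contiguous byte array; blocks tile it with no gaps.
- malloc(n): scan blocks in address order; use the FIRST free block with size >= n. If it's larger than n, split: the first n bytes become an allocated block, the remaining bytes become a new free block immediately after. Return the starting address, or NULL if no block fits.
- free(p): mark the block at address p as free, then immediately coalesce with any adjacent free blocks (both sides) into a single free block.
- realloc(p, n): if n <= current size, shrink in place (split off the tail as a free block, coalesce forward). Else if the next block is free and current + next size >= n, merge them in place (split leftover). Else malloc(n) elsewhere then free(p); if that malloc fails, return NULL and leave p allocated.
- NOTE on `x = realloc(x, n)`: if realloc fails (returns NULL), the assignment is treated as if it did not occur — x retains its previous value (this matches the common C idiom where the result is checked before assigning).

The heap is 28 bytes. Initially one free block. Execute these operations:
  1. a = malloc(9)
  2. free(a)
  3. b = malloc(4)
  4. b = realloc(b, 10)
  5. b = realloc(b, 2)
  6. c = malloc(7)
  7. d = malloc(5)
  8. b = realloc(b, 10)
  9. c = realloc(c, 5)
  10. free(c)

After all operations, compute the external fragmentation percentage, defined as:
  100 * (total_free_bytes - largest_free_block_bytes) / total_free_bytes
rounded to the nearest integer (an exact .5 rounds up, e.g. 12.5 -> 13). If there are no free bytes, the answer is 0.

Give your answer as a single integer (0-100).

Op 1: a = malloc(9) -> a = 0; heap: [0-8 ALLOC][9-27 FREE]
Op 2: free(a) -> (freed a); heap: [0-27 FREE]
Op 3: b = malloc(4) -> b = 0; heap: [0-3 ALLOC][4-27 FREE]
Op 4: b = realloc(b, 10) -> b = 0; heap: [0-9 ALLOC][10-27 FREE]
Op 5: b = realloc(b, 2) -> b = 0; heap: [0-1 ALLOC][2-27 FREE]
Op 6: c = malloc(7) -> c = 2; heap: [0-1 ALLOC][2-8 ALLOC][9-27 FREE]
Op 7: d = malloc(5) -> d = 9; heap: [0-1 ALLOC][2-8 ALLOC][9-13 ALLOC][14-27 FREE]
Op 8: b = realloc(b, 10) -> b = 14; heap: [0-1 FREE][2-8 ALLOC][9-13 ALLOC][14-23 ALLOC][24-27 FREE]
Op 9: c = realloc(c, 5) -> c = 2; heap: [0-1 FREE][2-6 ALLOC][7-8 FREE][9-13 ALLOC][14-23 ALLOC][24-27 FREE]
Op 10: free(c) -> (freed c); heap: [0-8 FREE][9-13 ALLOC][14-23 ALLOC][24-27 FREE]
Free blocks: [9 4] total_free=13 largest=9 -> 100*(13-9)/13 = 400/13 ≈ 30.769 -> rounds to 31

Answer: 31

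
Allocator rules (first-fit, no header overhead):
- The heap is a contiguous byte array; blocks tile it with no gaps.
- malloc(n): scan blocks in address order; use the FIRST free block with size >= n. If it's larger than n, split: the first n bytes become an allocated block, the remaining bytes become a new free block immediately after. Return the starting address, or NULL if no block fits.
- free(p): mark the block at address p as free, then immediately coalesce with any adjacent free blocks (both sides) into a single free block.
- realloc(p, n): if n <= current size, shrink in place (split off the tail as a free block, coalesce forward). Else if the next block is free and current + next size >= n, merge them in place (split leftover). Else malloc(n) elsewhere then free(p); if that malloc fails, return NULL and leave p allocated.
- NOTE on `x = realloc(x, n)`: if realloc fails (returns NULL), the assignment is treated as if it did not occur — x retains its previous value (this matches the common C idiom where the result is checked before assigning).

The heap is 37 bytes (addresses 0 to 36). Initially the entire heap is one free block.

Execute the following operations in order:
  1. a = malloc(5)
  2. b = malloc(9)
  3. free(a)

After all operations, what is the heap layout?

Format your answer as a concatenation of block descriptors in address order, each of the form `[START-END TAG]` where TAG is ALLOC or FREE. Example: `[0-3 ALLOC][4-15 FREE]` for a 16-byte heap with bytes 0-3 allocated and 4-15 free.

Op 1: a = malloc(5) -> a = 0; heap: [0-4 ALLOC][5-36 FREE]
Op 2: b = malloc(9) -> b = 5; heap: [0-4 ALLOC][5-13 ALLOC][14-36 FREE]
Op 3: free(a) -> (freed a); heap: [0-4 FREE][5-13 ALLOC][14-36 FREE]

Answer: [0-4 FREE][5-13 ALLOC][14-36 FREE]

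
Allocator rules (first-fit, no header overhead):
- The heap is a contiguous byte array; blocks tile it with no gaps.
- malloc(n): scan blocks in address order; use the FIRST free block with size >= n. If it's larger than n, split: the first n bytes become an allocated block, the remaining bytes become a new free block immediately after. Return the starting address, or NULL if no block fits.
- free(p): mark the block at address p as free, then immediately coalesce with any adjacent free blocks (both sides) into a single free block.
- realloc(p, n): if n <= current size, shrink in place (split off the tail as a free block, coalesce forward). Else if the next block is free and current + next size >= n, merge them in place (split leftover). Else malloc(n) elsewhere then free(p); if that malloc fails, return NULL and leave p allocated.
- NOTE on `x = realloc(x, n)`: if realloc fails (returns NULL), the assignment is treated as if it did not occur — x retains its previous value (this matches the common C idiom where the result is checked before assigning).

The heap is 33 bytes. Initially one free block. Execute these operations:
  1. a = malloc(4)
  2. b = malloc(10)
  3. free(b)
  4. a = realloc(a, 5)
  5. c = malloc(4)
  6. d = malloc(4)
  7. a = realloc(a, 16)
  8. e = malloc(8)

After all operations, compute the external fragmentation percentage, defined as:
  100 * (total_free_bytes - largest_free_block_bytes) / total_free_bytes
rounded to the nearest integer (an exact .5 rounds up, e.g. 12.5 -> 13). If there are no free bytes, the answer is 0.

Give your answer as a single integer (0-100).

Answer: 44

Derivation:
Op 1: a = malloc(4) -> a = 0; heap: [0-3 ALLOC][4-32 FREE]
Op 2: b = malloc(10) -> b = 4; heap: [0-3 ALLOC][4-13 ALLOC][14-32 FREE]
Op 3: free(b) -> (freed b); heap: [0-3 ALLOC][4-32 FREE]
Op 4: a = realloc(a, 5) -> a = 0; heap: [0-4 ALLOC][5-32 FREE]
Op 5: c = malloc(4) -> c = 5; heap: [0-4 ALLOC][5-8 ALLOC][9-32 FREE]
Op 6: d = malloc(4) -> d = 9; heap: [0-4 ALLOC][5-8 ALLOC][9-12 ALLOC][13-32 FREE]
Op 7: a = realloc(a, 16) -> a = 13; heap: [0-4 FREE][5-8 ALLOC][9-12 ALLOC][13-28 ALLOC][29-32 FREE]
Op 8: e = malloc(8) -> e = NULL; heap: [0-4 FREE][5-8 ALLOC][9-12 ALLOC][13-28 ALLOC][29-32 FREE]
Free blocks: [5 4] total_free=9 largest=5 -> 100*(9-5)/9 = 400/9 ≈ 44.444 -> rounds to 44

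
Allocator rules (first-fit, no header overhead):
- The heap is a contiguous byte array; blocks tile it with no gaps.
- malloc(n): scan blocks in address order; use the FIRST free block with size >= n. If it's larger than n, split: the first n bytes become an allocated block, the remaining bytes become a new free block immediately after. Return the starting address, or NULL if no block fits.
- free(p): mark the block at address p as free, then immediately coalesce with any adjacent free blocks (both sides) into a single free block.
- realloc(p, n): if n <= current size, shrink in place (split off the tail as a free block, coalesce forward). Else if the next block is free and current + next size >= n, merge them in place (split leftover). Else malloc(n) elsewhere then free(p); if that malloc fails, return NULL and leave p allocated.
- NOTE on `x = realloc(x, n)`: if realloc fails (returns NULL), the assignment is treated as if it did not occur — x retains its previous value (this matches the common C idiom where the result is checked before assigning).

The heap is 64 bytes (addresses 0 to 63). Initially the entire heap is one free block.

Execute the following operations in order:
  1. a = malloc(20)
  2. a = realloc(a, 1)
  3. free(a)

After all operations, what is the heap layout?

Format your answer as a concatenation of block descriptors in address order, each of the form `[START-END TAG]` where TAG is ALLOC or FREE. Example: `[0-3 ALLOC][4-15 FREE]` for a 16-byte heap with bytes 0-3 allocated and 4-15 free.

Answer: [0-63 FREE]

Derivation:
Op 1: a = malloc(20) -> a = 0; heap: [0-19 ALLOC][20-63 FREE]
Op 2: a = realloc(a, 1) -> a = 0; heap: [0-0 ALLOC][1-63 FREE]
Op 3: free(a) -> (freed a); heap: [0-63 FREE]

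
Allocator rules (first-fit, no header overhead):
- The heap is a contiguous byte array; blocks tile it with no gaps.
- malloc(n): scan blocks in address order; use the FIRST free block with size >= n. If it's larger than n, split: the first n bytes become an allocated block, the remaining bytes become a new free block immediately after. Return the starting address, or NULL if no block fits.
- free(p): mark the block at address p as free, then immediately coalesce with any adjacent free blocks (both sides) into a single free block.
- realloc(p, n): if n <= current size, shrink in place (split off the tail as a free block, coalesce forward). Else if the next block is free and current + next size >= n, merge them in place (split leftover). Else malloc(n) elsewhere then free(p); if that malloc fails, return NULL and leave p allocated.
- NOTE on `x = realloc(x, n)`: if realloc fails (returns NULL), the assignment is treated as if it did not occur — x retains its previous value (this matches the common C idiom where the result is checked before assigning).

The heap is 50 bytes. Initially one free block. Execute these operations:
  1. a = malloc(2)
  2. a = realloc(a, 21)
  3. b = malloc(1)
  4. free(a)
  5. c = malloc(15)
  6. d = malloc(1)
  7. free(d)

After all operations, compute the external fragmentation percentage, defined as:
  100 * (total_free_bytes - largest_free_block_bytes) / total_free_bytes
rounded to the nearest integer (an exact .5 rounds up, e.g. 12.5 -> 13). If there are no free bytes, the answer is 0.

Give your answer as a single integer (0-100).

Answer: 18

Derivation:
Op 1: a = malloc(2) -> a = 0; heap: [0-1 ALLOC][2-49 FREE]
Op 2: a = realloc(a, 21) -> a = 0; heap: [0-20 ALLOC][21-49 FREE]
Op 3: b = malloc(1) -> b = 21; heap: [0-20 ALLOC][21-21 ALLOC][22-49 FREE]
Op 4: free(a) -> (freed a); heap: [0-20 FREE][21-21 ALLOC][22-49 FREE]
Op 5: c = malloc(15) -> c = 0; heap: [0-14 ALLOC][15-20 FREE][21-21 ALLOC][22-49 FREE]
Op 6: d = malloc(1) -> d = 15; heap: [0-14 ALLOC][15-15 ALLOC][16-20 FREE][21-21 ALLOC][22-49 FREE]
Op 7: free(d) -> (freed d); heap: [0-14 ALLOC][15-20 FREE][21-21 ALLOC][22-49 FREE]
Free blocks: [6 28] total_free=34 largest=28 -> 100*(34-28)/34 = 600/34 ≈ 17.647 -> rounds to 18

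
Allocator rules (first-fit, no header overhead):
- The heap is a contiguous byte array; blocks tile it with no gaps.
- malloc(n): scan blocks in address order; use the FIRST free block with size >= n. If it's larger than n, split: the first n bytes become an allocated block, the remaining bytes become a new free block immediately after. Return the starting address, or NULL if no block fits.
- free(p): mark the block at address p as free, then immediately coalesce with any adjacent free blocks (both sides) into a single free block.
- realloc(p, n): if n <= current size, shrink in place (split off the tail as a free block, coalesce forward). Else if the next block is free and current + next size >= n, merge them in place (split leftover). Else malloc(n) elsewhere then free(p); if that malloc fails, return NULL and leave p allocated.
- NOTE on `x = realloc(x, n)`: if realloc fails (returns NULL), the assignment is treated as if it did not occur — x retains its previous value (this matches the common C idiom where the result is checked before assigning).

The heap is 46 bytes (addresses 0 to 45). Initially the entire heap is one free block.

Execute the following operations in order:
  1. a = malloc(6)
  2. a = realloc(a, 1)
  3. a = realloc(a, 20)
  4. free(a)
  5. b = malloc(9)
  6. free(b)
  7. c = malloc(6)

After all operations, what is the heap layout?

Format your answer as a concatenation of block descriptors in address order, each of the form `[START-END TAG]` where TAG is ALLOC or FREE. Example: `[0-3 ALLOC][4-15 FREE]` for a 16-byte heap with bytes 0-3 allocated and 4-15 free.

Op 1: a = malloc(6) -> a = 0; heap: [0-5 ALLOC][6-45 FREE]
Op 2: a = realloc(a, 1) -> a = 0; heap: [0-0 ALLOC][1-45 FREE]
Op 3: a = realloc(a, 20) -> a = 0; heap: [0-19 ALLOC][20-45 FREE]
Op 4: free(a) -> (freed a); heap: [0-45 FREE]
Op 5: b = malloc(9) -> b = 0; heap: [0-8 ALLOC][9-45 FREE]
Op 6: free(b) -> (freed b); heap: [0-45 FREE]
Op 7: c = malloc(6) -> c = 0; heap: [0-5 ALLOC][6-45 FREE]

Answer: [0-5 ALLOC][6-45 FREE]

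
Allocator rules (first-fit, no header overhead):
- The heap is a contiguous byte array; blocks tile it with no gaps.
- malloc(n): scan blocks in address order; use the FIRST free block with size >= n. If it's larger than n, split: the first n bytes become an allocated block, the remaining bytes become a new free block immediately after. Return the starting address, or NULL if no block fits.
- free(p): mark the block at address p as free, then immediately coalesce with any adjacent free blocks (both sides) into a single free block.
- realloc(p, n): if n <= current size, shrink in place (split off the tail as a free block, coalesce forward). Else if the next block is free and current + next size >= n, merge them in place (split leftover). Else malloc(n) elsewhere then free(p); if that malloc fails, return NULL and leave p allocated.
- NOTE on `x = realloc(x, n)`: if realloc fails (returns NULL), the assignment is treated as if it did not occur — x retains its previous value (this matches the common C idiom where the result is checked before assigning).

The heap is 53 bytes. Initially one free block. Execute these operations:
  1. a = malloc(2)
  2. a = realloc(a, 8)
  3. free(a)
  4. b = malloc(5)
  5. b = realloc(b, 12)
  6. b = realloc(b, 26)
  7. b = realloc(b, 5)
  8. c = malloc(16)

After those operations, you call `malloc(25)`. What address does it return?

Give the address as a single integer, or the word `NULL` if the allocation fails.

Answer: 21

Derivation:
Op 1: a = malloc(2) -> a = 0; heap: [0-1 ALLOC][2-52 FREE]
Op 2: a = realloc(a, 8) -> a = 0; heap: [0-7 ALLOC][8-52 FREE]
Op 3: free(a) -> (freed a); heap: [0-52 FREE]
Op 4: b = malloc(5) -> b = 0; heap: [0-4 ALLOC][5-52 FREE]
Op 5: b = realloc(b, 12) -> b = 0; heap: [0-11 ALLOC][12-52 FREE]
Op 6: b = realloc(b, 26) -> b = 0; heap: [0-25 ALLOC][26-52 FREE]
Op 7: b = realloc(b, 5) -> b = 0; heap: [0-4 ALLOC][5-52 FREE]
Op 8: c = malloc(16) -> c = 5; heap: [0-4 ALLOC][5-20 ALLOC][21-52 FREE]
malloc(25): first-fit scan over [0-4 ALLOC][5-20 ALLOC][21-52 FREE] -> 21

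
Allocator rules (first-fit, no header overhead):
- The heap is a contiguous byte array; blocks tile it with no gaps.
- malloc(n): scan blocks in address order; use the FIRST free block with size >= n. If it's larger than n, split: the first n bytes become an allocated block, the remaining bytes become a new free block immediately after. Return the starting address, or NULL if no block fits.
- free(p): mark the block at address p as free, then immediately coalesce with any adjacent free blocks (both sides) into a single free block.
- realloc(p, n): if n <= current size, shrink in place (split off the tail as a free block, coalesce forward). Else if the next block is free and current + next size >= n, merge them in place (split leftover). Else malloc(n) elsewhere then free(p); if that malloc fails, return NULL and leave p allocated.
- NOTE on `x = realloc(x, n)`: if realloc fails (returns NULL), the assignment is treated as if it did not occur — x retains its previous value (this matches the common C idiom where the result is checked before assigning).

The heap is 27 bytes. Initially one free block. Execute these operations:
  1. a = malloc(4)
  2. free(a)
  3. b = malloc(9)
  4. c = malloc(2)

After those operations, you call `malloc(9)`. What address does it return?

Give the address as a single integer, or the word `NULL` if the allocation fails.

Op 1: a = malloc(4) -> a = 0; heap: [0-3 ALLOC][4-26 FREE]
Op 2: free(a) -> (freed a); heap: [0-26 FREE]
Op 3: b = malloc(9) -> b = 0; heap: [0-8 ALLOC][9-26 FREE]
Op 4: c = malloc(2) -> c = 9; heap: [0-8 ALLOC][9-10 ALLOC][11-26 FREE]
malloc(9): first-fit scan over [0-8 ALLOC][9-10 ALLOC][11-26 FREE] -> 11

Answer: 11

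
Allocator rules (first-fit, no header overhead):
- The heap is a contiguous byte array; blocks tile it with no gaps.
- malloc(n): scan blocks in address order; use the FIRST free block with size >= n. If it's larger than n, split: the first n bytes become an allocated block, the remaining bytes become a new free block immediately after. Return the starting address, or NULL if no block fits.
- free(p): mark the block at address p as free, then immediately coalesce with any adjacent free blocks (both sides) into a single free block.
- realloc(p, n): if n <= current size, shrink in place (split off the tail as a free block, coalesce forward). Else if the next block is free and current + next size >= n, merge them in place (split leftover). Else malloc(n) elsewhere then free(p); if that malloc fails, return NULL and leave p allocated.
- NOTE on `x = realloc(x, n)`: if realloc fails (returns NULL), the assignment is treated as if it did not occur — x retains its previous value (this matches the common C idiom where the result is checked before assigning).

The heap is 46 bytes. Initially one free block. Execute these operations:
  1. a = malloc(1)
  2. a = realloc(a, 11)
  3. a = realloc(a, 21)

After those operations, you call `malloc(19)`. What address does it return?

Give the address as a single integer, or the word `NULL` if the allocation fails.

Answer: 21

Derivation:
Op 1: a = malloc(1) -> a = 0; heap: [0-0 ALLOC][1-45 FREE]
Op 2: a = realloc(a, 11) -> a = 0; heap: [0-10 ALLOC][11-45 FREE]
Op 3: a = realloc(a, 21) -> a = 0; heap: [0-20 ALLOC][21-45 FREE]
malloc(19): first-fit scan over [0-20 ALLOC][21-45 FREE] -> 21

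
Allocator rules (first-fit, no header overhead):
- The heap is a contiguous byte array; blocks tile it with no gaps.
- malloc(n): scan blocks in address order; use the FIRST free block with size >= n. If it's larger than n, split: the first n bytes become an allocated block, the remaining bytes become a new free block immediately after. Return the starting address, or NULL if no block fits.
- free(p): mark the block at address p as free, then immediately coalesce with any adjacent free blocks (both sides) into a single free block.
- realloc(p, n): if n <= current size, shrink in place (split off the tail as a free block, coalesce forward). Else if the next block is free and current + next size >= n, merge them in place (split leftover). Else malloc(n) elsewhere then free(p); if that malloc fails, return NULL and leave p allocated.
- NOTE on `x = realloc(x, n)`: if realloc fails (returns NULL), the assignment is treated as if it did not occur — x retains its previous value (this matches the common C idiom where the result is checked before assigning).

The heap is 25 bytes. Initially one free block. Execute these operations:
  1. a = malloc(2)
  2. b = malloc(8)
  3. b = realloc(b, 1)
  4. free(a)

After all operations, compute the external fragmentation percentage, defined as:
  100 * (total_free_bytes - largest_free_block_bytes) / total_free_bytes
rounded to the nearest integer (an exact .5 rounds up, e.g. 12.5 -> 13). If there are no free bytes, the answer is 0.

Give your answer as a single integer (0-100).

Op 1: a = malloc(2) -> a = 0; heap: [0-1 ALLOC][2-24 FREE]
Op 2: b = malloc(8) -> b = 2; heap: [0-1 ALLOC][2-9 ALLOC][10-24 FREE]
Op 3: b = realloc(b, 1) -> b = 2; heap: [0-1 ALLOC][2-2 ALLOC][3-24 FREE]
Op 4: free(a) -> (freed a); heap: [0-1 FREE][2-2 ALLOC][3-24 FREE]
Free blocks: [2 22] total_free=24 largest=22 -> 100*(24-22)/24 = 200/24 ≈ 8.333 -> rounds to 8

Answer: 8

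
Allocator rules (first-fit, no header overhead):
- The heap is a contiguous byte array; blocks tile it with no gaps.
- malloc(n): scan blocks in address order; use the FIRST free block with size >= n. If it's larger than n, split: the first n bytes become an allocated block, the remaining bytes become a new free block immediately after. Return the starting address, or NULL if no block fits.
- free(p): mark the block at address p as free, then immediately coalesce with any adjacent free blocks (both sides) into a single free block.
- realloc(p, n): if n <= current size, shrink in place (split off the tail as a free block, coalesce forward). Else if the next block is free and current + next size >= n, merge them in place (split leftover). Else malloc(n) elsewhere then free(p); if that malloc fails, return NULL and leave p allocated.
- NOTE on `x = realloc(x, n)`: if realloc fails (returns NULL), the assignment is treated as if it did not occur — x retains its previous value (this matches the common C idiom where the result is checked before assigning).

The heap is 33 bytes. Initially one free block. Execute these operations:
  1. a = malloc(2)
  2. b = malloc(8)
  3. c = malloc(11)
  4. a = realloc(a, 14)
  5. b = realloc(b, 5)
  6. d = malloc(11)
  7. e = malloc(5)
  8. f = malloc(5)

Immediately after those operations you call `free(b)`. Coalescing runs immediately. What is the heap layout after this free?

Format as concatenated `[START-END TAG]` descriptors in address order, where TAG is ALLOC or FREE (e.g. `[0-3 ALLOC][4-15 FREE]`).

Answer: [0-1 ALLOC][2-9 FREE][10-20 ALLOC][21-31 ALLOC][32-32 FREE]

Derivation:
Op 1: a = malloc(2) -> a = 0; heap: [0-1 ALLOC][2-32 FREE]
Op 2: b = malloc(8) -> b = 2; heap: [0-1 ALLOC][2-9 ALLOC][10-32 FREE]
Op 3: c = malloc(11) -> c = 10; heap: [0-1 ALLOC][2-9 ALLOC][10-20 ALLOC][21-32 FREE]
Op 4: a = realloc(a, 14) -> NULL (a unchanged); heap: [0-1 ALLOC][2-9 ALLOC][10-20 ALLOC][21-32 FREE]
Op 5: b = realloc(b, 5) -> b = 2; heap: [0-1 ALLOC][2-6 ALLOC][7-9 FREE][10-20 ALLOC][21-32 FREE]
Op 6: d = malloc(11) -> d = 21; heap: [0-1 ALLOC][2-6 ALLOC][7-9 FREE][10-20 ALLOC][21-31 ALLOC][32-32 FREE]
Op 7: e = malloc(5) -> e = NULL; heap: [0-1 ALLOC][2-6 ALLOC][7-9 FREE][10-20 ALLOC][21-31 ALLOC][32-32 FREE]
Op 8: f = malloc(5) -> f = NULL; heap: [0-1 ALLOC][2-6 ALLOC][7-9 FREE][10-20 ALLOC][21-31 ALLOC][32-32 FREE]
free(b): b = 2 -> block [2-6 ALLOC]; mark free, coalesce with adjacent free neighbors -> [0-1 ALLOC][2-9 FREE][10-20 ALLOC][21-31 ALLOC][32-32 FREE]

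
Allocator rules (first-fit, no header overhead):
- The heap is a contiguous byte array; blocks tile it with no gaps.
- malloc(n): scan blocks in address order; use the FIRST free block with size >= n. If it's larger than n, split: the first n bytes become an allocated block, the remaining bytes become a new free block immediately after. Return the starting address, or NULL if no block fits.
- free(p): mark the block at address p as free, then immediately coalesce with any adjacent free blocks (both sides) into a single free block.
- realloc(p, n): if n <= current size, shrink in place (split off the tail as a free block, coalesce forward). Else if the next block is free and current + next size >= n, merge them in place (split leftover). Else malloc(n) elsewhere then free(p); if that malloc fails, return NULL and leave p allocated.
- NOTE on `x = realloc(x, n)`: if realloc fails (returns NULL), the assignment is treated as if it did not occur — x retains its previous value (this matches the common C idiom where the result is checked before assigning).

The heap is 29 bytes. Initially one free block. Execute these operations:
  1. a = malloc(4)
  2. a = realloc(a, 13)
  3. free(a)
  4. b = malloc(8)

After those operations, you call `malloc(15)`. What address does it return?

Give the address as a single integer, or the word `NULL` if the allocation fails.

Answer: 8

Derivation:
Op 1: a = malloc(4) -> a = 0; heap: [0-3 ALLOC][4-28 FREE]
Op 2: a = realloc(a, 13) -> a = 0; heap: [0-12 ALLOC][13-28 FREE]
Op 3: free(a) -> (freed a); heap: [0-28 FREE]
Op 4: b = malloc(8) -> b = 0; heap: [0-7 ALLOC][8-28 FREE]
malloc(15): first-fit scan over [0-7 ALLOC][8-28 FREE] -> 8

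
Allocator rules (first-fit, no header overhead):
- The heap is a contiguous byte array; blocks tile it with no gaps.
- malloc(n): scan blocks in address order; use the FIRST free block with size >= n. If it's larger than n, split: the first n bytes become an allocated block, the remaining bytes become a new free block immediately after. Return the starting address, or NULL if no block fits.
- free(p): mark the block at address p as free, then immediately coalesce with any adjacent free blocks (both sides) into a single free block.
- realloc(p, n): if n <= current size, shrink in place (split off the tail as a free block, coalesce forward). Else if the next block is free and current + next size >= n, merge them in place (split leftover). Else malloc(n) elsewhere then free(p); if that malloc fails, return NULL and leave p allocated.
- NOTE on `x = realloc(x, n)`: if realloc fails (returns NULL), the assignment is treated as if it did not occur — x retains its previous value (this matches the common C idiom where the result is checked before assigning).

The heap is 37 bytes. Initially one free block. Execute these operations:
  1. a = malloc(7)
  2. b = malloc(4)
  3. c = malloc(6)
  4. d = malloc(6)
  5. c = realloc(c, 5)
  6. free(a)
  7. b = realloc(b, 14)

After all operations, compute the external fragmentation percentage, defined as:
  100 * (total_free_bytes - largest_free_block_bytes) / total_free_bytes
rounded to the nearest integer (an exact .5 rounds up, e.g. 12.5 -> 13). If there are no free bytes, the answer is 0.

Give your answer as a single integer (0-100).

Op 1: a = malloc(7) -> a = 0; heap: [0-6 ALLOC][7-36 FREE]
Op 2: b = malloc(4) -> b = 7; heap: [0-6 ALLOC][7-10 ALLOC][11-36 FREE]
Op 3: c = malloc(6) -> c = 11; heap: [0-6 ALLOC][7-10 ALLOC][11-16 ALLOC][17-36 FREE]
Op 4: d = malloc(6) -> d = 17; heap: [0-6 ALLOC][7-10 ALLOC][11-16 ALLOC][17-22 ALLOC][23-36 FREE]
Op 5: c = realloc(c, 5) -> c = 11; heap: [0-6 ALLOC][7-10 ALLOC][11-15 ALLOC][16-16 FREE][17-22 ALLOC][23-36 FREE]
Op 6: free(a) -> (freed a); heap: [0-6 FREE][7-10 ALLOC][11-15 ALLOC][16-16 FREE][17-22 ALLOC][23-36 FREE]
Op 7: b = realloc(b, 14) -> b = 23; heap: [0-10 FREE][11-15 ALLOC][16-16 FREE][17-22 ALLOC][23-36 ALLOC]
Free blocks: [11 1] total_free=12 largest=11 -> 100*(12-11)/12 = 100/12 ≈ 8.333 -> rounds to 8

Answer: 8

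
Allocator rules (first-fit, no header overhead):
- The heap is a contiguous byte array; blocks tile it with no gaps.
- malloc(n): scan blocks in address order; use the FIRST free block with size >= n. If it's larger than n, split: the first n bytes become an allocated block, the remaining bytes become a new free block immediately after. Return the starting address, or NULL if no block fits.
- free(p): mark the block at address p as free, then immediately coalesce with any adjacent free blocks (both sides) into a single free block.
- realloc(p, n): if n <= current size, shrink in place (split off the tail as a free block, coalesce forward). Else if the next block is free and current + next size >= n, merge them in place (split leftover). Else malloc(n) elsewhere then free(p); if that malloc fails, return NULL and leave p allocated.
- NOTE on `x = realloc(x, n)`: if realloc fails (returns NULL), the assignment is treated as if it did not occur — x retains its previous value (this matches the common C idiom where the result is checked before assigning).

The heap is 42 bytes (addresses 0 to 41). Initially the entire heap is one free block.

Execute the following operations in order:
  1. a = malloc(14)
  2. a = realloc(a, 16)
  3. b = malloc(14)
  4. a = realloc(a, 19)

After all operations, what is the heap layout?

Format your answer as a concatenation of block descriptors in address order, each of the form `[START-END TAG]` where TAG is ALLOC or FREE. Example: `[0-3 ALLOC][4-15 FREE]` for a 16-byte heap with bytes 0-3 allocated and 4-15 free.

Answer: [0-15 ALLOC][16-29 ALLOC][30-41 FREE]

Derivation:
Op 1: a = malloc(14) -> a = 0; heap: [0-13 ALLOC][14-41 FREE]
Op 2: a = realloc(a, 16) -> a = 0; heap: [0-15 ALLOC][16-41 FREE]
Op 3: b = malloc(14) -> b = 16; heap: [0-15 ALLOC][16-29 ALLOC][30-41 FREE]
Op 4: a = realloc(a, 19) -> NULL (a unchanged); heap: [0-15 ALLOC][16-29 ALLOC][30-41 FREE]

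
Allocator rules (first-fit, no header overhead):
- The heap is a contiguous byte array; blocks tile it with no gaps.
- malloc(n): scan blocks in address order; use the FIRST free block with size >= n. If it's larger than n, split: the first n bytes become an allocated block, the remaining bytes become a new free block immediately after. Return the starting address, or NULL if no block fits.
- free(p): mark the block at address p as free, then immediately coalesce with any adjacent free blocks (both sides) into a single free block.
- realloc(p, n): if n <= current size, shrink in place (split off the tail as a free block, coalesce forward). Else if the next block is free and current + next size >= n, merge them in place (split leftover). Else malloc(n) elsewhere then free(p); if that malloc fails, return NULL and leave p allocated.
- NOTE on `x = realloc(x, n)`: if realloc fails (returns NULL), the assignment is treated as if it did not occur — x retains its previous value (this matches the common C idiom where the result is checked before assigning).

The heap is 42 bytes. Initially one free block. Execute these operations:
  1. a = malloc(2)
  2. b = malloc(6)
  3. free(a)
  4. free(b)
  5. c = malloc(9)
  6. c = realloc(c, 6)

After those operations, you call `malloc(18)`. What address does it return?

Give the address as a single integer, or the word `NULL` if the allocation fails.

Op 1: a = malloc(2) -> a = 0; heap: [0-1 ALLOC][2-41 FREE]
Op 2: b = malloc(6) -> b = 2; heap: [0-1 ALLOC][2-7 ALLOC][8-41 FREE]
Op 3: free(a) -> (freed a); heap: [0-1 FREE][2-7 ALLOC][8-41 FREE]
Op 4: free(b) -> (freed b); heap: [0-41 FREE]
Op 5: c = malloc(9) -> c = 0; heap: [0-8 ALLOC][9-41 FREE]
Op 6: c = realloc(c, 6) -> c = 0; heap: [0-5 ALLOC][6-41 FREE]
malloc(18): first-fit scan over [0-5 ALLOC][6-41 FREE] -> 6

Answer: 6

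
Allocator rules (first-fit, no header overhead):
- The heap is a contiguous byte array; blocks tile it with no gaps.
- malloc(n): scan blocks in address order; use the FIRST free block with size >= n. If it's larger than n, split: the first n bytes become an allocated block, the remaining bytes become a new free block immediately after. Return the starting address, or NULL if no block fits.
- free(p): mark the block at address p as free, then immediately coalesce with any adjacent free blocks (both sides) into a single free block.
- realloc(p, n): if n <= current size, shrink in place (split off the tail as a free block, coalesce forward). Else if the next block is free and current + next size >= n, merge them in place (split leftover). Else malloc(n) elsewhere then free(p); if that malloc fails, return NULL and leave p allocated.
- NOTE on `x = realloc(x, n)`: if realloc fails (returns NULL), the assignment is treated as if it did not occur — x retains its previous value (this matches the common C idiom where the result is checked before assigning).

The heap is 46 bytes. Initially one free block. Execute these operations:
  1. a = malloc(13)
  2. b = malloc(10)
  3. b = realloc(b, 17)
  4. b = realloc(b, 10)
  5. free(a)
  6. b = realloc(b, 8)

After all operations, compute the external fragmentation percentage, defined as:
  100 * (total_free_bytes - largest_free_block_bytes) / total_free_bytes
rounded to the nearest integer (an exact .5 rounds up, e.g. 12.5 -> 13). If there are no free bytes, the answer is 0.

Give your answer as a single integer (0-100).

Answer: 34

Derivation:
Op 1: a = malloc(13) -> a = 0; heap: [0-12 ALLOC][13-45 FREE]
Op 2: b = malloc(10) -> b = 13; heap: [0-12 ALLOC][13-22 ALLOC][23-45 FREE]
Op 3: b = realloc(b, 17) -> b = 13; heap: [0-12 ALLOC][13-29 ALLOC][30-45 FREE]
Op 4: b = realloc(b, 10) -> b = 13; heap: [0-12 ALLOC][13-22 ALLOC][23-45 FREE]
Op 5: free(a) -> (freed a); heap: [0-12 FREE][13-22 ALLOC][23-45 FREE]
Op 6: b = realloc(b, 8) -> b = 13; heap: [0-12 FREE][13-20 ALLOC][21-45 FREE]
Free blocks: [13 25] total_free=38 largest=25 -> 100*(38-25)/38 = 1300/38 ≈ 34.211 -> rounds to 34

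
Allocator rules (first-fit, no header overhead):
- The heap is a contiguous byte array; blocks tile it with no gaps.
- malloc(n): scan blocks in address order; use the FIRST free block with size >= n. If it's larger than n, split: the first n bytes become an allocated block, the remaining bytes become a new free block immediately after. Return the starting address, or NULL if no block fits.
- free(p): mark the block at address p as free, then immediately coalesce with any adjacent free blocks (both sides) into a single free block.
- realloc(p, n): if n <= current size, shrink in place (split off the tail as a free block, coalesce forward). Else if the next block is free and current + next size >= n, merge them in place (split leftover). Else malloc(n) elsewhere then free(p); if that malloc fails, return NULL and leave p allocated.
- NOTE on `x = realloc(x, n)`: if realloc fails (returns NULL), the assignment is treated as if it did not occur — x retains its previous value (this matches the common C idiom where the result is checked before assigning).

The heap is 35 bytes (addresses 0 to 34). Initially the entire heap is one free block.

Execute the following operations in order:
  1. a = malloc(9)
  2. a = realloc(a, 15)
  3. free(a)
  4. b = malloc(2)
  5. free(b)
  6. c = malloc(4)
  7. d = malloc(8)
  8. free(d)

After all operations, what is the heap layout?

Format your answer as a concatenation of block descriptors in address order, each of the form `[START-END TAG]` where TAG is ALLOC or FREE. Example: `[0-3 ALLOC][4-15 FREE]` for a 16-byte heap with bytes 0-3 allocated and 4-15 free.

Answer: [0-3 ALLOC][4-34 FREE]

Derivation:
Op 1: a = malloc(9) -> a = 0; heap: [0-8 ALLOC][9-34 FREE]
Op 2: a = realloc(a, 15) -> a = 0; heap: [0-14 ALLOC][15-34 FREE]
Op 3: free(a) -> (freed a); heap: [0-34 FREE]
Op 4: b = malloc(2) -> b = 0; heap: [0-1 ALLOC][2-34 FREE]
Op 5: free(b) -> (freed b); heap: [0-34 FREE]
Op 6: c = malloc(4) -> c = 0; heap: [0-3 ALLOC][4-34 FREE]
Op 7: d = malloc(8) -> d = 4; heap: [0-3 ALLOC][4-11 ALLOC][12-34 FREE]
Op 8: free(d) -> (freed d); heap: [0-3 ALLOC][4-34 FREE]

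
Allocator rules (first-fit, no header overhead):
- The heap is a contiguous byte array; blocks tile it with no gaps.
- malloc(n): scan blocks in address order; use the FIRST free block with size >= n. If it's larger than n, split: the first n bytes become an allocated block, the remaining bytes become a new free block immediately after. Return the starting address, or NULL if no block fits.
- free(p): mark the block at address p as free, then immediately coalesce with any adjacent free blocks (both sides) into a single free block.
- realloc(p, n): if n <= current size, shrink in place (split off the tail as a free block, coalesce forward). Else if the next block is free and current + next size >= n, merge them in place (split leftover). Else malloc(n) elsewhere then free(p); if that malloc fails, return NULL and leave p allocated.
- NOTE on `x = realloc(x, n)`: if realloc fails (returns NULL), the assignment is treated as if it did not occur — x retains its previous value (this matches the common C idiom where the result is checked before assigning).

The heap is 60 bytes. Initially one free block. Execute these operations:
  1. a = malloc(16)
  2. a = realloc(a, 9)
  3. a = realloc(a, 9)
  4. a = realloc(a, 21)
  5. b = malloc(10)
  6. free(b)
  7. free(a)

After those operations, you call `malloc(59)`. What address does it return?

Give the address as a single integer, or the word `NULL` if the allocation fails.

Op 1: a = malloc(16) -> a = 0; heap: [0-15 ALLOC][16-59 FREE]
Op 2: a = realloc(a, 9) -> a = 0; heap: [0-8 ALLOC][9-59 FREE]
Op 3: a = realloc(a, 9) -> a = 0; heap: [0-8 ALLOC][9-59 FREE]
Op 4: a = realloc(a, 21) -> a = 0; heap: [0-20 ALLOC][21-59 FREE]
Op 5: b = malloc(10) -> b = 21; heap: [0-20 ALLOC][21-30 ALLOC][31-59 FREE]
Op 6: free(b) -> (freed b); heap: [0-20 ALLOC][21-59 FREE]
Op 7: free(a) -> (freed a); heap: [0-59 FREE]
malloc(59): first-fit scan over [0-59 FREE] -> 0

Answer: 0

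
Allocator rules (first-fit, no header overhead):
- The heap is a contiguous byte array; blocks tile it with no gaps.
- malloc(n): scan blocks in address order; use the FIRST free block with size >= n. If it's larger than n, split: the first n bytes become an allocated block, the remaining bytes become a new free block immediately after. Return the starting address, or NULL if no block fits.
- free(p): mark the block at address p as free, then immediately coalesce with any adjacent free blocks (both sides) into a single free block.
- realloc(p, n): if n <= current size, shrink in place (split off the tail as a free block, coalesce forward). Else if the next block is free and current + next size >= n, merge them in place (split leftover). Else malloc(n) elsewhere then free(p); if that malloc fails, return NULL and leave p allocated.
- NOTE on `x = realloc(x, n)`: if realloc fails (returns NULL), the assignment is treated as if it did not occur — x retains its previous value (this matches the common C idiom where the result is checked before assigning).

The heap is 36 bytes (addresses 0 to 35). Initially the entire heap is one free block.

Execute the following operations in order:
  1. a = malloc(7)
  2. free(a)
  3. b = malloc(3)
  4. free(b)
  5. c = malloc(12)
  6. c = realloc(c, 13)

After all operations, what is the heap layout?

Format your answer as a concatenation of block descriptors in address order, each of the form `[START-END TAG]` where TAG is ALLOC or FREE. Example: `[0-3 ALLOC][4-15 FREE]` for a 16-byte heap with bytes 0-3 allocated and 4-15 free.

Answer: [0-12 ALLOC][13-35 FREE]

Derivation:
Op 1: a = malloc(7) -> a = 0; heap: [0-6 ALLOC][7-35 FREE]
Op 2: free(a) -> (freed a); heap: [0-35 FREE]
Op 3: b = malloc(3) -> b = 0; heap: [0-2 ALLOC][3-35 FREE]
Op 4: free(b) -> (freed b); heap: [0-35 FREE]
Op 5: c = malloc(12) -> c = 0; heap: [0-11 ALLOC][12-35 FREE]
Op 6: c = realloc(c, 13) -> c = 0; heap: [0-12 ALLOC][13-35 FREE]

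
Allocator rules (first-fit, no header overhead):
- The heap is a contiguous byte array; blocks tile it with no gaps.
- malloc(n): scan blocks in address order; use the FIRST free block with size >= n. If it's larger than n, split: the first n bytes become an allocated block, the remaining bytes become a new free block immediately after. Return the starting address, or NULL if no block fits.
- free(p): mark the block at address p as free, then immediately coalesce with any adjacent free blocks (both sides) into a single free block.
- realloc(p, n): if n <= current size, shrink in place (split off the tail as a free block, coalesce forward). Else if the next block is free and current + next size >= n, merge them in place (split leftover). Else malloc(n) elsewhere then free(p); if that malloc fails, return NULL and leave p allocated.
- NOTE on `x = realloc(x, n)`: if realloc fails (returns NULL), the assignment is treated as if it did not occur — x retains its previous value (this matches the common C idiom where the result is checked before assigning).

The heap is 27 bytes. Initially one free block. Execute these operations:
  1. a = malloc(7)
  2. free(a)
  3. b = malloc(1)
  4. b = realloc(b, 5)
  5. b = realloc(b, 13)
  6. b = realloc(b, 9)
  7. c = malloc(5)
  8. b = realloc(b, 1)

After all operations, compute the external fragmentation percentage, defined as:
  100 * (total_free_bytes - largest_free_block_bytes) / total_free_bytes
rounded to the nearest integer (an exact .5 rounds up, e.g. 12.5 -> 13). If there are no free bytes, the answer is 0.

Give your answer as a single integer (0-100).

Op 1: a = malloc(7) -> a = 0; heap: [0-6 ALLOC][7-26 FREE]
Op 2: free(a) -> (freed a); heap: [0-26 FREE]
Op 3: b = malloc(1) -> b = 0; heap: [0-0 ALLOC][1-26 FREE]
Op 4: b = realloc(b, 5) -> b = 0; heap: [0-4 ALLOC][5-26 FREE]
Op 5: b = realloc(b, 13) -> b = 0; heap: [0-12 ALLOC][13-26 FREE]
Op 6: b = realloc(b, 9) -> b = 0; heap: [0-8 ALLOC][9-26 FREE]
Op 7: c = malloc(5) -> c = 9; heap: [0-8 ALLOC][9-13 ALLOC][14-26 FREE]
Op 8: b = realloc(b, 1) -> b = 0; heap: [0-0 ALLOC][1-8 FREE][9-13 ALLOC][14-26 FREE]
Free blocks: [8 13] total_free=21 largest=13 -> 100*(21-13)/21 = 800/21 ≈ 38.095 -> rounds to 38

Answer: 38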